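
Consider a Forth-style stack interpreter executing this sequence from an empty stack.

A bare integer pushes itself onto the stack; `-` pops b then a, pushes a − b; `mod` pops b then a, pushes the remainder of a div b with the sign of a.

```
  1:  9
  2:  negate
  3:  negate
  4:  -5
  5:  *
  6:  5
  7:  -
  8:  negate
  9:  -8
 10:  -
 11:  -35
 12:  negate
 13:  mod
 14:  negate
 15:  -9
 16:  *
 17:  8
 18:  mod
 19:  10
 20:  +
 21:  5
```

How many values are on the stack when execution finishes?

2

9      : [9]
negate : [-9]
negate : [9]
-5     : [9, -5]
*      : [-45]
5      : [-45, 5]
-      : [-50]
negate : [50]
-8     : [50, -8]
-      : [58]
-35    : [58, -35]
negate : [58, 35]
mod    : [23]
negate : [-23]
-9     : [-23, -9]
*      : [207]
8      : [207, 8]
mod    : [7]
10     : [7, 10]
+      : [17]
5      : [17, 5]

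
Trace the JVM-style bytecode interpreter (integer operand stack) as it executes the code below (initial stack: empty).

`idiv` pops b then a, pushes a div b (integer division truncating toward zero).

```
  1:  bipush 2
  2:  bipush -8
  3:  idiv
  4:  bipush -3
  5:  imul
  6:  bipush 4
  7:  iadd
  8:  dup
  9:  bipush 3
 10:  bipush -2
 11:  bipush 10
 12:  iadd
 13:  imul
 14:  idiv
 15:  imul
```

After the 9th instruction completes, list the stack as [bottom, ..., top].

[4, 4, 3]

bipush 2  -> 2
bipush -8 -> 2 -8
idiv      -> 0
bipush -3 -> 0 -3
imul      -> 0
bipush 4  -> 0 4
iadd      -> 4
dup       -> 4 4
bipush 3  -> 4 4 3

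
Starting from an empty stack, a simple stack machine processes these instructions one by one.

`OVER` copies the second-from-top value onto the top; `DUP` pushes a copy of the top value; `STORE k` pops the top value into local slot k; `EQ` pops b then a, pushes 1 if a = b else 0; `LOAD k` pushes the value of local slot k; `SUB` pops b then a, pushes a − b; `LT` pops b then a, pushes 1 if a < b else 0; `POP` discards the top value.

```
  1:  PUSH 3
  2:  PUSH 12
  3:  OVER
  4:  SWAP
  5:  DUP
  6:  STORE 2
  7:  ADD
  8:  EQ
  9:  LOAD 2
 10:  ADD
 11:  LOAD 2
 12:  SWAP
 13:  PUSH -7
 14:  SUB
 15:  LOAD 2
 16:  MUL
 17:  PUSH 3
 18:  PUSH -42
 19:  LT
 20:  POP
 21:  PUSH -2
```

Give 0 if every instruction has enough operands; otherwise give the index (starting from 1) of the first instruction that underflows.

PUSH 3   → 3
PUSH 12  → 3 12
OVER     → 3 12 3
SWAP     → 3 3 12
DUP      → 3 3 12 12
STORE 2  → 3 3 12
ADD      → 3 15
EQ       → 0
LOAD 2   → 0 12
ADD      → 12
LOAD 2   → 12 12
SWAP     → 12 12
PUSH -7  → 12 12 -7
SUB      → 12 19
LOAD 2   → 12 19 12
MUL      → 12 228
PUSH 3   → 12 228 3
PUSH -42 → 12 228 3 -42
LT       → 12 228 0
POP      → 12 228
PUSH -2  → 12 228 -2

0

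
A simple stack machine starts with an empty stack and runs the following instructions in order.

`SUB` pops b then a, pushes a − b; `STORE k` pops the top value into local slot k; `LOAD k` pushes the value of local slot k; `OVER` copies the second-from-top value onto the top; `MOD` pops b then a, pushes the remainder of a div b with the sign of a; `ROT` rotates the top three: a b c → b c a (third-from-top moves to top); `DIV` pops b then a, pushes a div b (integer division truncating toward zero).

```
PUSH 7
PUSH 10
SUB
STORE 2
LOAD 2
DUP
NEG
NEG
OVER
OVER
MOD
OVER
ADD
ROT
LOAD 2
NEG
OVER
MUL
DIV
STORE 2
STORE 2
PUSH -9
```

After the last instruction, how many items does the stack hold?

PUSH 7   7
PUSH 10  7 10
SUB      -3
STORE 2  (empty)
LOAD 2   -3
DUP      -3 -3
NEG      -3 3
NEG      -3 -3
OVER     -3 -3 -3
OVER     -3 -3 -3 -3
MOD      -3 -3 0
OVER     -3 -3 0 -3
ADD      -3 -3 -3
ROT      -3 -3 -3
LOAD 2   -3 -3 -3 -3
NEG      -3 -3 -3 3
OVER     -3 -3 -3 3 -3
MUL      -3 -3 -3 -9
DIV      -3 -3 0
STORE 2  -3 -3
STORE 2  -3
PUSH -9  -3 -9

2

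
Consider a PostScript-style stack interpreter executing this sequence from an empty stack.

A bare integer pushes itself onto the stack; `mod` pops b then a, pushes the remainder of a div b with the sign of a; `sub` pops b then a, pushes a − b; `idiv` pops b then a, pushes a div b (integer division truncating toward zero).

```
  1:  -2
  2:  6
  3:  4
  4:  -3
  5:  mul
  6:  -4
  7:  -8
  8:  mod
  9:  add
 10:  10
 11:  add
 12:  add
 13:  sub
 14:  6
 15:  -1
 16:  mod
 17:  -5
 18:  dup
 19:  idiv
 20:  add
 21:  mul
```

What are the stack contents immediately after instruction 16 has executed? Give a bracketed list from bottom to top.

[-2, 0]

-2  → [-2]
6   → [-2, 6]
4   → [-2, 6, 4]
-3  → [-2, 6, 4, -3]
mul → [-2, 6, -12]
-4  → [-2, 6, -12, -4]
-8  → [-2, 6, -12, -4, -8]
mod → [-2, 6, -12, -4]
add → [-2, 6, -16]
10  → [-2, 6, -16, 10]
add → [-2, 6, -6]
add → [-2, 0]
sub → [-2]
6   → [-2, 6]
-1  → [-2, 6, -1]
mod → [-2, 0]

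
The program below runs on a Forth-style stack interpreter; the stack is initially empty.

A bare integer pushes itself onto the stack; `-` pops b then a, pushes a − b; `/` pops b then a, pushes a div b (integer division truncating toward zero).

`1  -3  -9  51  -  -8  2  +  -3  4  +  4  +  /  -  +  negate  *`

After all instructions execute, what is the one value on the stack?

1      → 1
-3     → 1 -3
-9     → 1 -3 -9
51     → 1 -3 -9 51
-      → 1 -3 -60
-8     → 1 -3 -60 -8
2      → 1 -3 -60 -8 2
+      → 1 -3 -60 -6
-3     → 1 -3 -60 -6 -3
4      → 1 -3 -60 -6 -3 4
+      → 1 -3 -60 -6 1
4      → 1 -3 -60 -6 1 4
+      → 1 -3 -60 -6 5
/      → 1 -3 -60 -1
-      → 1 -3 -59
+      → 1 -62
negate → 1 62
*      → 62

62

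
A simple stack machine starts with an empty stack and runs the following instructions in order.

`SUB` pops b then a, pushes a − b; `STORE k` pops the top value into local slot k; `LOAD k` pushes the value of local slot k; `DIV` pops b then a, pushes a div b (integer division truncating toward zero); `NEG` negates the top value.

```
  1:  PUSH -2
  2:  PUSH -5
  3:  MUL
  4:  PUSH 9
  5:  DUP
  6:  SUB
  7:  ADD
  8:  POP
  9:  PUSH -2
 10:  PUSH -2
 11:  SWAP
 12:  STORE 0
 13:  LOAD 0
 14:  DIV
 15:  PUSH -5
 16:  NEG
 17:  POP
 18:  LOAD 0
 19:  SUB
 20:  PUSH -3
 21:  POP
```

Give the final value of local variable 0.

PUSH -2 → -2
PUSH -5 → -2 -5
MUL     → 10
PUSH 9  → 10 9
DUP     → 10 9 9
SUB     → 10 0
ADD     → 10
POP     → (empty)
PUSH -2 → -2
PUSH -2 → -2 -2
SWAP    → -2 -2
STORE 0 → -2
LOAD 0  → -2 -2
DIV     → 1
PUSH -5 → 1 -5
NEG     → 1 5
POP     → 1
LOAD 0  → 1 -2
SUB     → 3
PUSH -3 → 3 -3
POP     → 3

-2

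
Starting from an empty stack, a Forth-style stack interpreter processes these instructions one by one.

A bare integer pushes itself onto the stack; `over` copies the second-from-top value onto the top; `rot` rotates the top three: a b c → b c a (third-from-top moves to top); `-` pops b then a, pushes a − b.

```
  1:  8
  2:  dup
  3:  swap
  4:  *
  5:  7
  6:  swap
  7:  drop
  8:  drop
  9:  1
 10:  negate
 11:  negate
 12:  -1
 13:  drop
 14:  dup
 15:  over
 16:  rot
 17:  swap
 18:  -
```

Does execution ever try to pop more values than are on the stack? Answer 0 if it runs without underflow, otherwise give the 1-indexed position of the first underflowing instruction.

0

8       [8]
dup     [8, 8]
swap    [8, 8]
*       [64]
7       [64, 7]
swap    [7, 64]
drop    [7]
drop    []
1       [1]
negate  [-1]
negate  [1]
-1      [1, -1]
drop    [1]
dup     [1, 1]
over    [1, 1, 1]
rot     [1, 1, 1]
swap    [1, 1, 1]
-       [1, 0]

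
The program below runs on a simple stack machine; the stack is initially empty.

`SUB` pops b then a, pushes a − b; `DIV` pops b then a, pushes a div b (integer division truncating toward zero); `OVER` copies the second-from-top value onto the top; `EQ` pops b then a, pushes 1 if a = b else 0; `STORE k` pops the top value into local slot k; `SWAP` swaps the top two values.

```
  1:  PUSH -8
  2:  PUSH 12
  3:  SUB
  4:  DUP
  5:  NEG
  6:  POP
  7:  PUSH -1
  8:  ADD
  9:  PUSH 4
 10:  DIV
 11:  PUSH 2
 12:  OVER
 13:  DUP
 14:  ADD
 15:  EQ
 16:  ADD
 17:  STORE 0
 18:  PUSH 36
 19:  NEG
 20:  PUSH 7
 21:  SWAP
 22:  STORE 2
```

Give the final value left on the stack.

PUSH -8 : [-8]
PUSH 12 : [-8, 12]
SUB     : [-20]
DUP     : [-20, -20]
NEG     : [-20, 20]
POP     : [-20]
PUSH -1 : [-20, -1]
ADD     : [-21]
PUSH 4  : [-21, 4]
DIV     : [-5]
PUSH 2  : [-5, 2]
OVER    : [-5, 2, -5]
DUP     : [-5, 2, -5, -5]
ADD     : [-5, 2, -10]
EQ      : [-5, 0]
ADD     : [-5]
STORE 0 : []
PUSH 36 : [36]
NEG     : [-36]
PUSH 7  : [-36, 7]
SWAP    : [7, -36]
STORE 2 : [7]

7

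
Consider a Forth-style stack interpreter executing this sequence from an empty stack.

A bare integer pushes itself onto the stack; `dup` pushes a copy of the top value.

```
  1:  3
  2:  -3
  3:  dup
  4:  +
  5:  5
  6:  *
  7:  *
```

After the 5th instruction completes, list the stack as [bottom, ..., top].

[3, -6, 5]

3   → [3]
-3  → [3, -3]
dup → [3, -3, -3]
+   → [3, -6]
5   → [3, -6, 5]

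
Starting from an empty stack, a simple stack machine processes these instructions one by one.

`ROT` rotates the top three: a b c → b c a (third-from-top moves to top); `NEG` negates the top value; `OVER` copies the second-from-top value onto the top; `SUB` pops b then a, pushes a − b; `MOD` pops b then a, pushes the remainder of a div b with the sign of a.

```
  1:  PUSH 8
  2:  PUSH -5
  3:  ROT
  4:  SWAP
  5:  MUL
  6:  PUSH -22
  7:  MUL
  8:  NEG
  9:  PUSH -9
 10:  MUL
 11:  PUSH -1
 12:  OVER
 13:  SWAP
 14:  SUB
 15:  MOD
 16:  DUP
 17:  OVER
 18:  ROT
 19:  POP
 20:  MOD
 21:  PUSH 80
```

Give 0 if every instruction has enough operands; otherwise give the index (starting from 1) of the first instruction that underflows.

3

PUSH 8  : [8]
PUSH -5 : [8, -5]
ROT  — needs 3 operands, stack has 2 → underflow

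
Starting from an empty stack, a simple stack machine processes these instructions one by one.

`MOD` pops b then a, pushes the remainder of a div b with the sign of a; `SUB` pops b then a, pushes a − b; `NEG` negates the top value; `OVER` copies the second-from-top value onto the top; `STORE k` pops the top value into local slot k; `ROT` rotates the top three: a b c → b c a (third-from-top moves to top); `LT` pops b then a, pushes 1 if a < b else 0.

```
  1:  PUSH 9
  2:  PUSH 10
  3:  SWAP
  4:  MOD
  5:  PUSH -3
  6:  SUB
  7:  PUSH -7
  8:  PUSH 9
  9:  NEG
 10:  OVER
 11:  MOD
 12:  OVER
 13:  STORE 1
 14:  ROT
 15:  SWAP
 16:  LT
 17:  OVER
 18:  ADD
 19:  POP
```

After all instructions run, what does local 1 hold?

-7

PUSH 9   9
PUSH 10  9 10
SWAP     10 9
MOD      1
PUSH -3  1 -3
SUB      4
PUSH -7  4 -7
PUSH 9   4 -7 9
NEG      4 -7 -9
OVER     4 -7 -9 -7
MOD      4 -7 -2
OVER     4 -7 -2 -7
STORE 1  4 -7 -2
ROT      -7 -2 4
SWAP     -7 4 -2
LT       -7 0
OVER     -7 0 -7
ADD      -7 -7
POP      -7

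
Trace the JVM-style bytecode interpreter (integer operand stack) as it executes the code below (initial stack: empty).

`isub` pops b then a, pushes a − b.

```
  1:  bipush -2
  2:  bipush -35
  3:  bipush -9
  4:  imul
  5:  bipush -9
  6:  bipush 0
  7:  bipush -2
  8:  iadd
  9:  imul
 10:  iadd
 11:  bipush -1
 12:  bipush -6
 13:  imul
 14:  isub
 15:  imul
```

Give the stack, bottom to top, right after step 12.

bipush -2   -2
bipush -35  -2 -35
bipush -9   -2 -35 -9
imul        -2 315
bipush -9   -2 315 -9
bipush 0    -2 315 -9 0
bipush -2   -2 315 -9 0 -2
iadd        -2 315 -9 -2
imul        -2 315 18
iadd        -2 333
bipush -1   -2 333 -1
bipush -6   -2 333 -1 -6

[-2, 333, -1, -6]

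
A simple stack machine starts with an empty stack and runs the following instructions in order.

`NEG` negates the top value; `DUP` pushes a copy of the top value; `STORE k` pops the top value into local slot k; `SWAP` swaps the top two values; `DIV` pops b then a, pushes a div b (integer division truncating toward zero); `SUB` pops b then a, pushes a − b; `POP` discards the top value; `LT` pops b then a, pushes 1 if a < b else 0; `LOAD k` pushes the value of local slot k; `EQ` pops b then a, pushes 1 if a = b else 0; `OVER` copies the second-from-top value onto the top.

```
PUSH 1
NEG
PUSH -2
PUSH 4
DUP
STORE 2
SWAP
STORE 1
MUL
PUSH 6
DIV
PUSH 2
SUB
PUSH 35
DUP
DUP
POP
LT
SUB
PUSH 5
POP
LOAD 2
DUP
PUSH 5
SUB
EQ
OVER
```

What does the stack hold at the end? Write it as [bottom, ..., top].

PUSH 1  -> 1
NEG     -> -1
PUSH -2 -> -1 -2
PUSH 4  -> -1 -2 4
DUP     -> -1 -2 4 4
STORE 2 -> -1 -2 4
SWAP    -> -1 4 -2
STORE 1 -> -1 4
MUL     -> -4
PUSH 6  -> -4 6
DIV     -> 0
PUSH 2  -> 0 2
SUB     -> -2
PUSH 35 -> -2 35
DUP     -> -2 35 35
DUP     -> -2 35 35 35
POP     -> -2 35 35
LT      -> -2 0
SUB     -> -2
PUSH 5  -> -2 5
POP     -> -2
LOAD 2  -> -2 4
DUP     -> -2 4 4
PUSH 5  -> -2 4 4 5
SUB     -> -2 4 -1
EQ      -> -2 0
OVER    -> -2 0 -2

[-2, 0, -2]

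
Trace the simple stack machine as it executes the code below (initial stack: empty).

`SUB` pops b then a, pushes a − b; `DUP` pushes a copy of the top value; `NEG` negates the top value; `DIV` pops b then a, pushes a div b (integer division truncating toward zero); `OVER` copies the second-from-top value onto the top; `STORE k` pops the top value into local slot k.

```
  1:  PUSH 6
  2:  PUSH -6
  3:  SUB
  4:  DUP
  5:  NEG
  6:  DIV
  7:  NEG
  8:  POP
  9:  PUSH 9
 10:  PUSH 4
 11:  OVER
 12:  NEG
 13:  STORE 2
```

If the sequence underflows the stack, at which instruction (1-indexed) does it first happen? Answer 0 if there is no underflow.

0

PUSH 6  -> 6
PUSH -6 -> 6 -6
SUB     -> 12
DUP     -> 12 12
NEG     -> 12 -12
DIV     -> -1
NEG     -> 1
POP     -> (empty)
PUSH 9  -> 9
PUSH 4  -> 9 4
OVER    -> 9 4 9
NEG     -> 9 4 -9
STORE 2 -> 9 4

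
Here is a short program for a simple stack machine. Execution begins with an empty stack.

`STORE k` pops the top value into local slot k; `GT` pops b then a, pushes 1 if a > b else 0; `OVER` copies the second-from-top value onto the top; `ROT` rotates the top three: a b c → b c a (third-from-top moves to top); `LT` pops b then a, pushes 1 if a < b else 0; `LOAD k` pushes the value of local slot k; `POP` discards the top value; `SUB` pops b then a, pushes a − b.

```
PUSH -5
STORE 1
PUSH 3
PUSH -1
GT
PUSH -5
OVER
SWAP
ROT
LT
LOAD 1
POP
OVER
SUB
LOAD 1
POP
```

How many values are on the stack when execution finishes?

PUSH -5 : -5
STORE 1 : (empty)
PUSH 3  : 3
PUSH -1 : 3 -1
GT      : 1
PUSH -5 : 1 -5
OVER    : 1 -5 1
SWAP    : 1 1 -5
ROT     : 1 -5 1
LT      : 1 1
LOAD 1  : 1 1 -5
POP     : 1 1
OVER    : 1 1 1
SUB     : 1 0
LOAD 1  : 1 0 -5
POP     : 1 0

2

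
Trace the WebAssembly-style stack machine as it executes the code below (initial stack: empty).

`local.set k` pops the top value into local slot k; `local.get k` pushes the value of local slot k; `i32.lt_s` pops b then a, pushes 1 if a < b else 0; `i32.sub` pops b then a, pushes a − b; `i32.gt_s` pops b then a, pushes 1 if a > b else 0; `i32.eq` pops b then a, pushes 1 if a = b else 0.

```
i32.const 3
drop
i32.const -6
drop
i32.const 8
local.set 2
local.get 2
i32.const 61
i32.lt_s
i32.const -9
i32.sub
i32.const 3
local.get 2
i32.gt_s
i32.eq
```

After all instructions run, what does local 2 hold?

8

i32.const 3  : 3
drop         : (empty)
i32.const -6 : -6
drop         : (empty)
i32.const 8  : 8
local.set 2  : (empty)
local.get 2  : 8
i32.const 61 : 8 61
i32.lt_s     : 1
i32.const -9 : 1 -9
i32.sub      : 10
i32.const 3  : 10 3
local.get 2  : 10 3 8
i32.gt_s     : 10 0
i32.eq       : 0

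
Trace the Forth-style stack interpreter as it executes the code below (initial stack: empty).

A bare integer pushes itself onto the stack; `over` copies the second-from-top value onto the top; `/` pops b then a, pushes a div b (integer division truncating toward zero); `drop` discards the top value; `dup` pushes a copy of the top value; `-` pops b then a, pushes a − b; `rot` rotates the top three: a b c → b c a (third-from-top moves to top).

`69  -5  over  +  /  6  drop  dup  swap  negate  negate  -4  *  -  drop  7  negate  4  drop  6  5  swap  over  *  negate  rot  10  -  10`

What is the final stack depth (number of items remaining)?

69      [69]
-5      [69, -5]
over    [69, -5, 69]
+       [69, 64]
/       [1]
6       [1, 6]
drop    [1]
dup     [1, 1]
swap    [1, 1]
negate  [1, -1]
negate  [1, 1]
-4      [1, 1, -4]
*       [1, -4]
-       [5]
drop    []
7       [7]
negate  [-7]
4       [-7, 4]
drop    [-7]
6       [-7, 6]
5       [-7, 6, 5]
swap    [-7, 5, 6]
over    [-7, 5, 6, 5]
*       [-7, 5, 30]
negate  [-7, 5, -30]
rot     [5, -30, -7]
10      [5, -30, -7, 10]
-       [5, -30, -17]
10      [5, -30, -17, 10]

4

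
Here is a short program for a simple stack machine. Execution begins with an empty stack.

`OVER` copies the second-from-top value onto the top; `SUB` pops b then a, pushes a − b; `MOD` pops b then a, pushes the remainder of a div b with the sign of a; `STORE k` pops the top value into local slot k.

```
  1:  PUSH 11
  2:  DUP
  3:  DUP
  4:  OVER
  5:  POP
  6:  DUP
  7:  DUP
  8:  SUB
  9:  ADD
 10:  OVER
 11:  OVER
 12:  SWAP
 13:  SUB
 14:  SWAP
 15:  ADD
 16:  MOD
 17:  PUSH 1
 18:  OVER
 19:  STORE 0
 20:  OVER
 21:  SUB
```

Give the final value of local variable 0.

0

PUSH 11  [11]
DUP      [11, 11]
DUP      [11, 11, 11]
OVER     [11, 11, 11, 11]
POP      [11, 11, 11]
DUP      [11, 11, 11, 11]
DUP      [11, 11, 11, 11, 11]
SUB      [11, 11, 11, 0]
ADD      [11, 11, 11]
OVER     [11, 11, 11, 11]
OVER     [11, 11, 11, 11, 11]
SWAP     [11, 11, 11, 11, 11]
SUB      [11, 11, 11, 0]
SWAP     [11, 11, 0, 11]
ADD      [11, 11, 11]
MOD      [11, 0]
PUSH 1   [11, 0, 1]
OVER     [11, 0, 1, 0]
STORE 0  [11, 0, 1]
OVER     [11, 0, 1, 0]
SUB      [11, 0, 1]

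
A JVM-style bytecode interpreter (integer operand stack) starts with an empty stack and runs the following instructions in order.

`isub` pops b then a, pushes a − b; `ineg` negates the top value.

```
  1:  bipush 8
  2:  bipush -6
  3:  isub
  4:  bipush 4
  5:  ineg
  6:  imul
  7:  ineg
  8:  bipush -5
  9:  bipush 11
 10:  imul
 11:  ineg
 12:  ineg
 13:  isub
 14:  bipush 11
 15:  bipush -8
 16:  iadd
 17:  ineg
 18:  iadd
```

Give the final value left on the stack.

bipush 8  -> 8
bipush -6 -> 8 -6
isub      -> 14
bipush 4  -> 14 4
ineg      -> 14 -4
imul      -> -56
ineg      -> 56
bipush -5 -> 56 -5
bipush 11 -> 56 -5 11
imul      -> 56 -55
ineg      -> 56 55
ineg      -> 56 -55
isub      -> 111
bipush 11 -> 111 11
bipush -8 -> 111 11 -8
iadd      -> 111 3
ineg      -> 111 -3
iadd      -> 108

108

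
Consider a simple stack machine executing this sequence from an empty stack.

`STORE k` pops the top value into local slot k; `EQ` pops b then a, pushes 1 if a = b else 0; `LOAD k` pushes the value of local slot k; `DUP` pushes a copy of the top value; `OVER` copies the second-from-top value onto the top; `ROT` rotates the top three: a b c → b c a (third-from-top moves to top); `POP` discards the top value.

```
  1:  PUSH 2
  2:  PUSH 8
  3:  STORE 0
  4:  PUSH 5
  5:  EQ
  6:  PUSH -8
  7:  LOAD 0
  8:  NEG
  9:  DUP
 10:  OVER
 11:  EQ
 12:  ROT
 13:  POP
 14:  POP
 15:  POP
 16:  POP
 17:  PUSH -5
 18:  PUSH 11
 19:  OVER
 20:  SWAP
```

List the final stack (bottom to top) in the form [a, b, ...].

PUSH 2  : 2
PUSH 8  : 2 8
STORE 0 : 2
PUSH 5  : 2 5
EQ      : 0
PUSH -8 : 0 -8
LOAD 0  : 0 -8 8
NEG     : 0 -8 -8
DUP     : 0 -8 -8 -8
OVER    : 0 -8 -8 -8 -8
EQ      : 0 -8 -8 1
ROT     : 0 -8 1 -8
POP     : 0 -8 1
POP     : 0 -8
POP     : 0
POP     : (empty)
PUSH -5 : -5
PUSH 11 : -5 11
OVER    : -5 11 -5
SWAP    : -5 -5 11

[-5, -5, 11]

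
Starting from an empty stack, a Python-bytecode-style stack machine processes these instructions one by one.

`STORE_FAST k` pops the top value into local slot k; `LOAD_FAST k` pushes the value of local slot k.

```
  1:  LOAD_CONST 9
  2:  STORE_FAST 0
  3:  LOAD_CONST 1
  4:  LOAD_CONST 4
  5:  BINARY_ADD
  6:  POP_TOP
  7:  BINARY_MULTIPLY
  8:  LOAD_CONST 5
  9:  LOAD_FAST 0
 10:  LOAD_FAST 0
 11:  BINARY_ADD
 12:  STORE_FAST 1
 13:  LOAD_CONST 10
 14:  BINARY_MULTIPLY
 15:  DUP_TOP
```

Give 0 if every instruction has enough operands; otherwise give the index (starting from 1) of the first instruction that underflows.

LOAD_CONST 9 : 9
STORE_FAST 0 : (empty)
LOAD_CONST 1 : 1
LOAD_CONST 4 : 1 4
BINARY_ADD   : 5
POP_TOP      : (empty)
BINARY_MULTIPLY  — needs 2 operands, stack has 0 → underflow

7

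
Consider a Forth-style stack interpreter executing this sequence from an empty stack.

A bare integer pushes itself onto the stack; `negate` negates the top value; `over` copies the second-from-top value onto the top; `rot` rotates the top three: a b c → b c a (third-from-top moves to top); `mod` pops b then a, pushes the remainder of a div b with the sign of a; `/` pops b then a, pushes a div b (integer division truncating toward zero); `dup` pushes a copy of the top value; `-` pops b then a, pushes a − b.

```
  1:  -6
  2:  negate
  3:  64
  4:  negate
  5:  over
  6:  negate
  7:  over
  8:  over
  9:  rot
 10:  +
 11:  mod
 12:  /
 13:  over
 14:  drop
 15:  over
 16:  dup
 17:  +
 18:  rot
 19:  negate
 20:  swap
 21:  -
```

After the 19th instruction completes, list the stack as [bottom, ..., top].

-6     → -6
negate → 6
64     → 6 64
negate → 6 -64
over   → 6 -64 6
negate → 6 -64 -6
over   → 6 -64 -6 -64
over   → 6 -64 -6 -64 -6
rot    → 6 -64 -64 -6 -6
+      → 6 -64 -64 -12
mod    → 6 -64 -4
/      → 6 16
over   → 6 16 6
drop   → 6 16
over   → 6 16 6
dup    → 6 16 6 6
+      → 6 16 12
rot    → 16 12 6
negate → 16 12 -6

[16, 12, -6]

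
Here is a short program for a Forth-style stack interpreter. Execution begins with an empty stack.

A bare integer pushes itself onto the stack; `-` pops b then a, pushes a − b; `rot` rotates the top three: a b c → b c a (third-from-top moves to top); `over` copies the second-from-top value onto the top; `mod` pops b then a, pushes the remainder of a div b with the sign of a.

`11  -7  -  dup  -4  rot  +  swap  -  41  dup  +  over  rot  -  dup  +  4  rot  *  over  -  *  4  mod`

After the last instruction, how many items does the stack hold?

11   → 11
-7   → 11 -7
-    → 18
dup  → 18 18
-4   → 18 18 -4
rot  → 18 -4 18
+    → 18 14
swap → 14 18
-    → -4
41   → -4 41
dup  → -4 41 41
+    → -4 82
over → -4 82 -4
rot  → 82 -4 -4
-    → 82 0
dup  → 82 0 0
+    → 82 0
4    → 82 0 4
rot  → 0 4 82
*    → 0 328
over → 0 328 0
-    → 0 328
*    → 0
4    → 0 4
mod  → 0

1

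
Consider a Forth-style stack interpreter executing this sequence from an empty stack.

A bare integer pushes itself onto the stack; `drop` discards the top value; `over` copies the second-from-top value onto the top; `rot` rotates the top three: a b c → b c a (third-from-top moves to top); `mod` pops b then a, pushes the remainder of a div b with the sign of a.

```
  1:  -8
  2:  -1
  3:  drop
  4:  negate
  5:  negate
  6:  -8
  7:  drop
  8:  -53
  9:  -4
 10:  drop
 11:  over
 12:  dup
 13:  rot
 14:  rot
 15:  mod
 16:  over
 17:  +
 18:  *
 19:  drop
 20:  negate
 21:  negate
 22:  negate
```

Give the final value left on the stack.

8

-8      [-8]
-1      [-8, -1]
drop    [-8]
negate  [8]
negate  [-8]
-8      [-8, -8]
drop    [-8]
-53     [-8, -53]
-4      [-8, -53, -4]
drop    [-8, -53]
over    [-8, -53, -8]
dup     [-8, -53, -8, -8]
rot     [-8, -8, -8, -53]
rot     [-8, -8, -53, -8]
mod     [-8, -8, -5]
over    [-8, -8, -5, -8]
+       [-8, -8, -13]
*       [-8, 104]
drop    [-8]
negate  [8]
negate  [-8]
negate  [8]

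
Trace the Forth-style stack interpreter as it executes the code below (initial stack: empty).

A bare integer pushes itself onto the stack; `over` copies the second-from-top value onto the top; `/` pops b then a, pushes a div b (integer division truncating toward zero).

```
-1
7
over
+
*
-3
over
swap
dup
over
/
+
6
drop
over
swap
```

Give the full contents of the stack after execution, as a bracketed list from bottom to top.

[-6, -6, -6, -2]

-1   → -1
7    → -1 7
over → -1 7 -1
+    → -1 6
*    → -6
-3   → -6 -3
over → -6 -3 -6
swap → -6 -6 -3
dup  → -6 -6 -3 -3
over → -6 -6 -3 -3 -3
/    → -6 -6 -3 1
+    → -6 -6 -2
6    → -6 -6 -2 6
drop → -6 -6 -2
over → -6 -6 -2 -6
swap → -6 -6 -6 -2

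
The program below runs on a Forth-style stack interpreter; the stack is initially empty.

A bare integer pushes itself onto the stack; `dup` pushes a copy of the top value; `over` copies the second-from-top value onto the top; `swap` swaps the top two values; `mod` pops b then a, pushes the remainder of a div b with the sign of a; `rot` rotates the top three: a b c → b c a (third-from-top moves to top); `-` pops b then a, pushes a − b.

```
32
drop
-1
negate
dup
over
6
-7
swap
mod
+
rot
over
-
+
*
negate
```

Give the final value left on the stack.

-1

32     -> [32]
drop   -> []
-1     -> [-1]
negate -> [1]
dup    -> [1, 1]
over   -> [1, 1, 1]
6      -> [1, 1, 1, 6]
-7     -> [1, 1, 1, 6, -7]
swap   -> [1, 1, 1, -7, 6]
mod    -> [1, 1, 1, -1]
+      -> [1, 1, 0]
rot    -> [1, 0, 1]
over   -> [1, 0, 1, 0]
-      -> [1, 0, 1]
+      -> [1, 1]
*      -> [1]
negate -> [-1]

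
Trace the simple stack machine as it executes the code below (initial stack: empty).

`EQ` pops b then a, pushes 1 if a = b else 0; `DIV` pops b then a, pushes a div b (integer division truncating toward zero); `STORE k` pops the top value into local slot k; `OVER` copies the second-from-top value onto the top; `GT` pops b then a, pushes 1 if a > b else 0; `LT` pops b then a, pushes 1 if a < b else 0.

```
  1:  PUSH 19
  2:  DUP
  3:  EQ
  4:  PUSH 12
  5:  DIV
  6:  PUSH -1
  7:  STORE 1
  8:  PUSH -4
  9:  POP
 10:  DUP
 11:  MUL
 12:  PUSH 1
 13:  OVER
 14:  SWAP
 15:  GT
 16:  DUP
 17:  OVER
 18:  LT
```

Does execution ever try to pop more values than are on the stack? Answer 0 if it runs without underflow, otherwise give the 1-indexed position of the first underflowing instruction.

0

PUSH 19 : 19
DUP     : 19 19
EQ      : 1
PUSH 12 : 1 12
DIV     : 0
PUSH -1 : 0 -1
STORE 1 : 0
PUSH -4 : 0 -4
POP     : 0
DUP     : 0 0
MUL     : 0
PUSH 1  : 0 1
OVER    : 0 1 0
SWAP    : 0 0 1
GT      : 0 0
DUP     : 0 0 0
OVER    : 0 0 0 0
LT      : 0 0 0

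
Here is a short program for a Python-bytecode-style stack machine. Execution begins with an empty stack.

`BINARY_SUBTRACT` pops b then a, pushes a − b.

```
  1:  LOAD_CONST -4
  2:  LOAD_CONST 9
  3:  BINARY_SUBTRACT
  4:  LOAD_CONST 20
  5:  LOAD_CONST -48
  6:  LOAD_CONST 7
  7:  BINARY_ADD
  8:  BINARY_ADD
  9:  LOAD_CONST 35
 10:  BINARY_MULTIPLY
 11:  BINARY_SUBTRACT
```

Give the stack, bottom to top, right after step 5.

[-13, 20, -48]

LOAD_CONST -4   → -4
LOAD_CONST 9    → -4 9
BINARY_SUBTRACT → -13
LOAD_CONST 20   → -13 20
LOAD_CONST -48  → -13 20 -48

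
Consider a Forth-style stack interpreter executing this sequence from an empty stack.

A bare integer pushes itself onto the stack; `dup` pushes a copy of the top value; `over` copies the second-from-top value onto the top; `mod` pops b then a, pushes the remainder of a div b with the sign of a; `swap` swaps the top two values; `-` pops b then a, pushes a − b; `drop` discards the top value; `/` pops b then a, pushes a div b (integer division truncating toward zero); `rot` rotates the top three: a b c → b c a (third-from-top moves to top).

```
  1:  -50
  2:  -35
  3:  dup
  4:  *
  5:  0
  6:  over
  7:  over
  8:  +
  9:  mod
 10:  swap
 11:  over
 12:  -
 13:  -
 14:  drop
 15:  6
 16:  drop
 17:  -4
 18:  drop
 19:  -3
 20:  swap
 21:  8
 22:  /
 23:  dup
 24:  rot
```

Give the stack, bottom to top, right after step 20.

[-3, -50]

-50  : -50
-35  : -50 -35
dup  : -50 -35 -35
*    : -50 1225
0    : -50 1225 0
over : -50 1225 0 1225
over : -50 1225 0 1225 0
+    : -50 1225 0 1225
mod  : -50 1225 0
swap : -50 0 1225
over : -50 0 1225 0
-    : -50 0 1225
-    : -50 -1225
drop : -50
6    : -50 6
drop : -50
-4   : -50 -4
drop : -50
-3   : -50 -3
swap : -3 -50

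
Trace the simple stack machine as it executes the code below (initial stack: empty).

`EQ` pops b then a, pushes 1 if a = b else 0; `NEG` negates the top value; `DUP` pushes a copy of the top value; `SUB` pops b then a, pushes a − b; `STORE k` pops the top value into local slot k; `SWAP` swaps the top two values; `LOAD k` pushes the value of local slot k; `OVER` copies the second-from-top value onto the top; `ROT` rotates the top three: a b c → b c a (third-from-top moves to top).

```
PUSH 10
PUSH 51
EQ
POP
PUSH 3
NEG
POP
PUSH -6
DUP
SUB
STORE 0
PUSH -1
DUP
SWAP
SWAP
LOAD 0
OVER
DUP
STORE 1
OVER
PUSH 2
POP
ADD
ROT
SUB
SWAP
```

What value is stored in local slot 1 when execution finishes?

PUSH 10 : [10]
PUSH 51 : [10, 51]
EQ      : [0]
POP     : []
PUSH 3  : [3]
NEG     : [-3]
POP     : []
PUSH -6 : [-6]
DUP     : [-6, -6]
SUB     : [0]
STORE 0 : []
PUSH -1 : [-1]
DUP     : [-1, -1]
SWAP    : [-1, -1]
SWAP    : [-1, -1]
LOAD 0  : [-1, -1, 0]
OVER    : [-1, -1, 0, -1]
DUP     : [-1, -1, 0, -1, -1]
STORE 1 : [-1, -1, 0, -1]
OVER    : [-1, -1, 0, -1, 0]
PUSH 2  : [-1, -1, 0, -1, 0, 2]
POP     : [-1, -1, 0, -1, 0]
ADD     : [-1, -1, 0, -1]
ROT     : [-1, 0, -1, -1]
SUB     : [-1, 0, 0]
SWAP    : [-1, 0, 0]

-1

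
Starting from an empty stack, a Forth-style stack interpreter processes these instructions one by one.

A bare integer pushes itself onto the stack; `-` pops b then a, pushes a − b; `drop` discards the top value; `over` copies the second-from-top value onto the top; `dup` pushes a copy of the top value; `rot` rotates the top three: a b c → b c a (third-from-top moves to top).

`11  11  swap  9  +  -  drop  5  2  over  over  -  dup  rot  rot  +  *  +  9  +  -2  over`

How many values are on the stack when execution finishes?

11   : 11
11   : 11 11
swap : 11 11
9    : 11 11 9
+    : 11 20
-    : -9
drop : (empty)
5    : 5
2    : 5 2
over : 5 2 5
over : 5 2 5 2
-    : 5 2 3
dup  : 5 2 3 3
rot  : 5 3 3 2
rot  : 5 3 2 3
+    : 5 3 5
*    : 5 15
+    : 20
9    : 20 9
+    : 29
-2   : 29 -2
over : 29 -2 29

3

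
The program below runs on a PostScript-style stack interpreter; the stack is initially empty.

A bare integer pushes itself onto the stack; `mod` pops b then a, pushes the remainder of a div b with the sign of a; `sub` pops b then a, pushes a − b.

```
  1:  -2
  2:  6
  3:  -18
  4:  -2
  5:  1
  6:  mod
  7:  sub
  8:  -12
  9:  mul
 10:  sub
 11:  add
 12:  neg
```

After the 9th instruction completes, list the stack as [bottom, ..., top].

[-2, 6, 216]

-2  → -2
6   → -2 6
-18 → -2 6 -18
-2  → -2 6 -18 -2
1   → -2 6 -18 -2 1
mod → -2 6 -18 0
sub → -2 6 -18
-12 → -2 6 -18 -12
mul → -2 6 216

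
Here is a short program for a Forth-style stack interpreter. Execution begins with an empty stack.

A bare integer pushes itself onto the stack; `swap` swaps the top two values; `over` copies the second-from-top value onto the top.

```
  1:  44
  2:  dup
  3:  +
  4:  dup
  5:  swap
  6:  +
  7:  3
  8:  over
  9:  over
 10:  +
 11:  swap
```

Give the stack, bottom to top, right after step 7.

[176, 3]

44   → [44]
dup  → [44, 44]
+    → [88]
dup  → [88, 88]
swap → [88, 88]
+    → [176]
3    → [176, 3]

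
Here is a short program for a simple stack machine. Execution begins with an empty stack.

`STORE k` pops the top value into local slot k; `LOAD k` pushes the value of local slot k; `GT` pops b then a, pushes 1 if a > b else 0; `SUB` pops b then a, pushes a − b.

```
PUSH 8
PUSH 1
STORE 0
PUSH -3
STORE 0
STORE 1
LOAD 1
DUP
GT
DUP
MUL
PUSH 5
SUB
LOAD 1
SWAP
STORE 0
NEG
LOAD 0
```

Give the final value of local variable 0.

PUSH 8  → 8
PUSH 1  → 8 1
STORE 0 → 8
PUSH -3 → 8 -3
STORE 0 → 8
STORE 1 → (empty)
LOAD 1  → 8
DUP     → 8 8
GT      → 0
DUP     → 0 0
MUL     → 0
PUSH 5  → 0 5
SUB     → -5
LOAD 1  → -5 8
SWAP    → 8 -5
STORE 0 → 8
NEG     → -8
LOAD 0  → -8 -5

-5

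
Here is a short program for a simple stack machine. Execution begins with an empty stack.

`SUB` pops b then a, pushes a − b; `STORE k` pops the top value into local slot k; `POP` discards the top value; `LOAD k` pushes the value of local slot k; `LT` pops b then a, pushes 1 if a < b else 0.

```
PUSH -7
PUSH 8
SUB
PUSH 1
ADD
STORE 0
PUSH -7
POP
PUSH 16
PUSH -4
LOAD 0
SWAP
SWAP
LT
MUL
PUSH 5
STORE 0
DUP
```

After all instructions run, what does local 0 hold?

5

PUSH -7 → -7
PUSH 8  → -7 8
SUB     → -15
PUSH 1  → -15 1
ADD     → -14
STORE 0 → (empty)
PUSH -7 → -7
POP     → (empty)
PUSH 16 → 16
PUSH -4 → 16 -4
LOAD 0  → 16 -4 -14
SWAP    → 16 -14 -4
SWAP    → 16 -4 -14
LT      → 16 0
MUL     → 0
PUSH 5  → 0 5
STORE 0 → 0
DUP     → 0 0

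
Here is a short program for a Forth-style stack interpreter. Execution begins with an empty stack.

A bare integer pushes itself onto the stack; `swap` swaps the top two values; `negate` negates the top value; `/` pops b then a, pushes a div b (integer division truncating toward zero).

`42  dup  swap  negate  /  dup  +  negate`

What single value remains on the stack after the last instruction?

42     -> [42]
dup    -> [42, 42]
swap   -> [42, 42]
negate -> [42, -42]
/      -> [-1]
dup    -> [-1, -1]
+      -> [-2]
negate -> [2]

2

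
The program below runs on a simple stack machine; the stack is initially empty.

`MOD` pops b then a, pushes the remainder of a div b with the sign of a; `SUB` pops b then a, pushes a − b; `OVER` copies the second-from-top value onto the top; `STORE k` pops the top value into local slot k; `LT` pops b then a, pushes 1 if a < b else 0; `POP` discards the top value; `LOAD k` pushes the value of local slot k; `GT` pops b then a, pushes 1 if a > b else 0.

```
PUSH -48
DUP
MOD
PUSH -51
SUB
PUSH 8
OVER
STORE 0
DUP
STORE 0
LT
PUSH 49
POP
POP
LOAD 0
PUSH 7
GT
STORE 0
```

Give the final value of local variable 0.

1

PUSH -48  -48
DUP       -48 -48
MOD       0
PUSH -51  0 -51
SUB       51
PUSH 8    51 8
OVER      51 8 51
STORE 0   51 8
DUP       51 8 8
STORE 0   51 8
LT        0
PUSH 49   0 49
POP       0
POP       (empty)
LOAD 0    8
PUSH 7    8 7
GT        1
STORE 0   (empty)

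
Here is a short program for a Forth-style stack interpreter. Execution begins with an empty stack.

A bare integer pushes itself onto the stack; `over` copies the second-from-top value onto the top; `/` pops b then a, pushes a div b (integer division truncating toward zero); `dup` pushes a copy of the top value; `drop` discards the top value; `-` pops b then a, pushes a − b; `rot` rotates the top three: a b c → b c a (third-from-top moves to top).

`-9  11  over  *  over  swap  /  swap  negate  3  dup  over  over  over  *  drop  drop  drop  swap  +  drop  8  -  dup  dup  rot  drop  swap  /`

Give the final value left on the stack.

1

-9     -> [-9]
11     -> [-9, 11]
over   -> [-9, 11, -9]
*      -> [-9, -99]
over   -> [-9, -99, -9]
swap   -> [-9, -9, -99]
/      -> [-9, 0]
swap   -> [0, -9]
negate -> [0, 9]
3      -> [0, 9, 3]
dup    -> [0, 9, 3, 3]
over   -> [0, 9, 3, 3, 3]
over   -> [0, 9, 3, 3, 3, 3]
over   -> [0, 9, 3, 3, 3, 3, 3]
*      -> [0, 9, 3, 3, 3, 9]
drop   -> [0, 9, 3, 3, 3]
drop   -> [0, 9, 3, 3]
drop   -> [0, 9, 3]
swap   -> [0, 3, 9]
+      -> [0, 12]
drop   -> [0]
8      -> [0, 8]
-      -> [-8]
dup    -> [-8, -8]
dup    -> [-8, -8, -8]
rot    -> [-8, -8, -8]
drop   -> [-8, -8]
swap   -> [-8, -8]
/      -> [1]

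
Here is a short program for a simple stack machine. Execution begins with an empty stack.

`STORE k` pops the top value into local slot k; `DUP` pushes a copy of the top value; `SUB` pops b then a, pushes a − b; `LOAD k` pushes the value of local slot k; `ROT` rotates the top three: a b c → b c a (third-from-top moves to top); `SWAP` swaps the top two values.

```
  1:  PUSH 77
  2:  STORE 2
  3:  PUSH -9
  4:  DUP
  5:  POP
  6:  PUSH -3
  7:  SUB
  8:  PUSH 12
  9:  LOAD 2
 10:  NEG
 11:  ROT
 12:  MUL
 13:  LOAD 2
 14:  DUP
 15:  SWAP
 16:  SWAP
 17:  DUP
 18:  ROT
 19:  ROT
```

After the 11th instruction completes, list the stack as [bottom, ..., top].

PUSH 77  [77]
STORE 2  []
PUSH -9  [-9]
DUP      [-9, -9]
POP      [-9]
PUSH -3  [-9, -3]
SUB      [-6]
PUSH 12  [-6, 12]
LOAD 2   [-6, 12, 77]
NEG      [-6, 12, -77]
ROT      [12, -77, -6]

[12, -77, -6]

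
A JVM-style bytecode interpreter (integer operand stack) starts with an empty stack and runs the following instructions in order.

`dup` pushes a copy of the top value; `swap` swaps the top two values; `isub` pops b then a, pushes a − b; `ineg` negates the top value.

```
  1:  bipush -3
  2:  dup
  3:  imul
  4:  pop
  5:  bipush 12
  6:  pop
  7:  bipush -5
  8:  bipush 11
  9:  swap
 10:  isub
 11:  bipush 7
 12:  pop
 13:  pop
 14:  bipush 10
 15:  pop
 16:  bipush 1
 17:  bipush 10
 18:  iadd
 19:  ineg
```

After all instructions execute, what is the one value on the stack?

-11

bipush -3 -> [-3]
dup       -> [-3, -3]
imul      -> [9]
pop       -> []
bipush 12 -> [12]
pop       -> []
bipush -5 -> [-5]
bipush 11 -> [-5, 11]
swap      -> [11, -5]
isub      -> [16]
bipush 7  -> [16, 7]
pop       -> [16]
pop       -> []
bipush 10 -> [10]
pop       -> []
bipush 1  -> [1]
bipush 10 -> [1, 10]
iadd      -> [11]
ineg      -> [-11]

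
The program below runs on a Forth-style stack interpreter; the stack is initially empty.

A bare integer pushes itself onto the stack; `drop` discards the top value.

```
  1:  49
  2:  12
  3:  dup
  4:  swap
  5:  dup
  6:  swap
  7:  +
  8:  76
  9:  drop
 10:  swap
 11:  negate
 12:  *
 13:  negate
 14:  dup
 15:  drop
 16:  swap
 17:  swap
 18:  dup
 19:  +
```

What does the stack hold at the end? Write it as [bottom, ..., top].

49     → 49
12     → 49 12
dup    → 49 12 12
swap   → 49 12 12
dup    → 49 12 12 12
swap   → 49 12 12 12
+      → 49 12 24
76     → 49 12 24 76
drop   → 49 12 24
swap   → 49 24 12
negate → 49 24 -12
*      → 49 -288
negate → 49 288
dup    → 49 288 288
drop   → 49 288
swap   → 288 49
swap   → 49 288
dup    → 49 288 288
+      → 49 576

[49, 576]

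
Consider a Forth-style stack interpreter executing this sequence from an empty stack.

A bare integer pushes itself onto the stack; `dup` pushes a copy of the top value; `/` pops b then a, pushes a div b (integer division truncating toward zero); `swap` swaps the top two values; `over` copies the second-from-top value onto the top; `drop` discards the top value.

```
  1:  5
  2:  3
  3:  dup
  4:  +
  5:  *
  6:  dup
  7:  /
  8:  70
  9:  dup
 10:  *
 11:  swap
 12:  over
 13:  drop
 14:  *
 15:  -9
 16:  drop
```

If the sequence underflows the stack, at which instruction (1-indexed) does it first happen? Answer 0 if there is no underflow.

5    → [5]
3    → [5, 3]
dup  → [5, 3, 3]
+    → [5, 6]
*    → [30]
dup  → [30, 30]
/    → [1]
70   → [1, 70]
dup  → [1, 70, 70]
*    → [1, 4900]
swap → [4900, 1]
over → [4900, 1, 4900]
drop → [4900, 1]
*    → [4900]
-9   → [4900, -9]
drop → [4900]

0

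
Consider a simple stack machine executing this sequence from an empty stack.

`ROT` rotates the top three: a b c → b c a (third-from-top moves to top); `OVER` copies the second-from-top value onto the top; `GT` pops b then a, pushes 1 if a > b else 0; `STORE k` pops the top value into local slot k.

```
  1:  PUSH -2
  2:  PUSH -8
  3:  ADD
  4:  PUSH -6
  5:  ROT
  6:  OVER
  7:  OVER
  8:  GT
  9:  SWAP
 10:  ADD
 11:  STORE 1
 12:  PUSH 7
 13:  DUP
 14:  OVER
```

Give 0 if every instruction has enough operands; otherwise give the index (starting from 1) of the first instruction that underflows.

PUSH -2 -> -2
PUSH -8 -> -2 -8
ADD     -> -10
PUSH -6 -> -10 -6
ROT  — needs 3 operands, stack has 2 → underflow

5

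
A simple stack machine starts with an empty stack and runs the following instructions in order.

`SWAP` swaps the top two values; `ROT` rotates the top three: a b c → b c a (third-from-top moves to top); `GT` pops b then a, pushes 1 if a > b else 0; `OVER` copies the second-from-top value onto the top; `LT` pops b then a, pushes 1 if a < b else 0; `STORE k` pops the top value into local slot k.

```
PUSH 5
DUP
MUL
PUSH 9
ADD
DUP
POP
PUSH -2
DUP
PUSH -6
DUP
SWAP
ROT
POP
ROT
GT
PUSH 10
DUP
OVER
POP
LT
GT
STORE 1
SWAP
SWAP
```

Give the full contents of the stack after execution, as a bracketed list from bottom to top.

PUSH 5   5
DUP      5 5
MUL      25
PUSH 9   25 9
ADD      34
DUP      34 34
POP      34
PUSH -2  34 -2
DUP      34 -2 -2
PUSH -6  34 -2 -2 -6
DUP      34 -2 -2 -6 -6
SWAP     34 -2 -2 -6 -6
ROT      34 -2 -6 -6 -2
POP      34 -2 -6 -6
ROT      34 -6 -6 -2
GT       34 -6 0
PUSH 10  34 -6 0 10
DUP      34 -6 0 10 10
OVER     34 -6 0 10 10 10
POP      34 -6 0 10 10
LT       34 -6 0 0
GT       34 -6 0
STORE 1  34 -6
SWAP     -6 34
SWAP     34 -6

[34, -6]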